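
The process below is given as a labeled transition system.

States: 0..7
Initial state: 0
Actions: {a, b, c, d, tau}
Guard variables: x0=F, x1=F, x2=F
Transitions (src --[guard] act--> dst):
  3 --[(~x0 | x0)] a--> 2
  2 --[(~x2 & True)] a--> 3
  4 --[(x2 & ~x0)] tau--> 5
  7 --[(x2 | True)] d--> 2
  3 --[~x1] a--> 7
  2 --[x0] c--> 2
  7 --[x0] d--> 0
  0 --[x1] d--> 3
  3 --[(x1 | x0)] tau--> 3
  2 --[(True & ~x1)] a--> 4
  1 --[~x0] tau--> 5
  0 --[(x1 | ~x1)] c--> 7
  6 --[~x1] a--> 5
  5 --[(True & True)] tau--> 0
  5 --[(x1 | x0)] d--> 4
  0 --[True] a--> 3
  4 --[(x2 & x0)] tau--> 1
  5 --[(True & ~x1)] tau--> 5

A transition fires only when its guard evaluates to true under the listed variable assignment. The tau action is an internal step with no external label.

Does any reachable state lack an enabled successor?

Answer: DEADLOCK at state 4

Trace:
Reachable = {0,2,3,4,7}
  0: a→3  c→7  [2 out]
  2: a→3  a→4  [2 out]
  3: a→2  a→7  [2 out]
  4: ∅  [STUCK]
  7: d→2  [1 out]
trace reaching 4: c·d·a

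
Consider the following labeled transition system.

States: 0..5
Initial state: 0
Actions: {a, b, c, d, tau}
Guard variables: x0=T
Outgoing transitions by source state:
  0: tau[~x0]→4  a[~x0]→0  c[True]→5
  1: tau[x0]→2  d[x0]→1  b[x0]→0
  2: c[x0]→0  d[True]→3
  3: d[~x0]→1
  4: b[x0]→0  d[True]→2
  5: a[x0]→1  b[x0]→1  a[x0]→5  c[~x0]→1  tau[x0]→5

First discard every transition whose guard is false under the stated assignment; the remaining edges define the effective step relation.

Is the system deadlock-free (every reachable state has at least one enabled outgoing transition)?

R = {0,1,2,3,5}
  0: c→5  [1 out]
  1: b→0  d→1  tau→2  [3 out]
  2: c→0  d→3  [2 out]
  3: ∅  [STUCK]
  5: a→1  a→5  b→1  tau→5  [4 out]
trace reaching 3: c·a·tau·d

Answer: DEADLOCK at state 3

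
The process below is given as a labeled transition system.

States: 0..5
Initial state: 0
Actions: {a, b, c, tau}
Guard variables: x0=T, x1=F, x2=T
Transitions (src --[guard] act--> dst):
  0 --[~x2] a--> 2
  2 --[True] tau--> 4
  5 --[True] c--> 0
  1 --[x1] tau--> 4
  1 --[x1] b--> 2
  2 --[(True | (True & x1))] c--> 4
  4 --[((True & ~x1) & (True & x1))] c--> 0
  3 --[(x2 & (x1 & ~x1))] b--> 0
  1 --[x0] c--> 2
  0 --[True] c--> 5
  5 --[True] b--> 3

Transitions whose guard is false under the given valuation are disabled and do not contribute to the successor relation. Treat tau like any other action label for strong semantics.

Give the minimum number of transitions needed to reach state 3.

Breadth-first toward 3:
  L0 = {0}
  L1 = {5}
  L2 = {3}
depth(3)=2, e.g. c·b

Answer: 2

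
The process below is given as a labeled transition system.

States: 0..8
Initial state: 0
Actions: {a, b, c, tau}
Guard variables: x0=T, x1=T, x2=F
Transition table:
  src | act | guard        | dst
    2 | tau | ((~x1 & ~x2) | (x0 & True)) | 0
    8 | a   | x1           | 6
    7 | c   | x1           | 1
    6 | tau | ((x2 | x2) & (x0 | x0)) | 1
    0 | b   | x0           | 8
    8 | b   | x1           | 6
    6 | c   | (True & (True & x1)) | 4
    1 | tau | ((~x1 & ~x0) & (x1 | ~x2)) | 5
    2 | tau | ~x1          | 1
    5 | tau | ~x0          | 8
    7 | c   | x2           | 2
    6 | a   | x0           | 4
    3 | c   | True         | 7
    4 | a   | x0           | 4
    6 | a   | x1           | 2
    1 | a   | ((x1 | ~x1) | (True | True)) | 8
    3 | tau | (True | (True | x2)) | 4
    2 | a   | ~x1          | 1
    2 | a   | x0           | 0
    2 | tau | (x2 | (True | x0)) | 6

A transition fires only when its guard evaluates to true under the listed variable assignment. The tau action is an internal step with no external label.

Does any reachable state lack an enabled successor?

Reach set: {0,2,4,6,8}
  0: b→8  [1 out]
  2: a→0  tau→0  tau→6  [3 out]
  4: a→4  [1 out]
  6: a→2  a→4  c→4  [3 out]
  8: a→6  b→6  [2 out]

Answer: DEADLOCK-FREE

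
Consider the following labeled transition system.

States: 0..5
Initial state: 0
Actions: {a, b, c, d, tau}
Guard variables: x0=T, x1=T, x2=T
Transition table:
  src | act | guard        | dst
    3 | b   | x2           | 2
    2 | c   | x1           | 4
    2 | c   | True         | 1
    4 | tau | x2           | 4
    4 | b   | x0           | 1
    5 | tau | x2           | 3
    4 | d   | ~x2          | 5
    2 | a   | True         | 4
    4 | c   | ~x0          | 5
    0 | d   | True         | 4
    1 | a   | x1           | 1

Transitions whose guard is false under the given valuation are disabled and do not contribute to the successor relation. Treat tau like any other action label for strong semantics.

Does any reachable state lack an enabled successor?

Answer: DEADLOCK-FREE

Working:
R = {0,1,4}
  0: d→4  [1 exit(s)]
  1: a→1  [1 exit(s)]
  4: b→1  tau→4  [2 exit(s)]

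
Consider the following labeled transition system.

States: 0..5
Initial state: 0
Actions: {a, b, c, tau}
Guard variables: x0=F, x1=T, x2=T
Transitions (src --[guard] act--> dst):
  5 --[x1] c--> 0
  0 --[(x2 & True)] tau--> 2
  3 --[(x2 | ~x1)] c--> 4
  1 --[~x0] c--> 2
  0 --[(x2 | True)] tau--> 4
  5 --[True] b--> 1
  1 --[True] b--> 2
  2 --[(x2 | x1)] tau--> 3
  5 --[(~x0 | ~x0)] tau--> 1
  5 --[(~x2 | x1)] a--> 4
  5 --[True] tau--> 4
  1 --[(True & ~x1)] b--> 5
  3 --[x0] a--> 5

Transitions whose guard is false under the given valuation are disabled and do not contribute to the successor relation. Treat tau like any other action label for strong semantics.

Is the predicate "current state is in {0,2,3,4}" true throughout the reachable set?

Inv-set: {0,2,3,4}
R = {0,2,3,4}
  0: ✓
  2: ✓
  3: ✓
  4: ✓

Answer: INVARIANT HOLDS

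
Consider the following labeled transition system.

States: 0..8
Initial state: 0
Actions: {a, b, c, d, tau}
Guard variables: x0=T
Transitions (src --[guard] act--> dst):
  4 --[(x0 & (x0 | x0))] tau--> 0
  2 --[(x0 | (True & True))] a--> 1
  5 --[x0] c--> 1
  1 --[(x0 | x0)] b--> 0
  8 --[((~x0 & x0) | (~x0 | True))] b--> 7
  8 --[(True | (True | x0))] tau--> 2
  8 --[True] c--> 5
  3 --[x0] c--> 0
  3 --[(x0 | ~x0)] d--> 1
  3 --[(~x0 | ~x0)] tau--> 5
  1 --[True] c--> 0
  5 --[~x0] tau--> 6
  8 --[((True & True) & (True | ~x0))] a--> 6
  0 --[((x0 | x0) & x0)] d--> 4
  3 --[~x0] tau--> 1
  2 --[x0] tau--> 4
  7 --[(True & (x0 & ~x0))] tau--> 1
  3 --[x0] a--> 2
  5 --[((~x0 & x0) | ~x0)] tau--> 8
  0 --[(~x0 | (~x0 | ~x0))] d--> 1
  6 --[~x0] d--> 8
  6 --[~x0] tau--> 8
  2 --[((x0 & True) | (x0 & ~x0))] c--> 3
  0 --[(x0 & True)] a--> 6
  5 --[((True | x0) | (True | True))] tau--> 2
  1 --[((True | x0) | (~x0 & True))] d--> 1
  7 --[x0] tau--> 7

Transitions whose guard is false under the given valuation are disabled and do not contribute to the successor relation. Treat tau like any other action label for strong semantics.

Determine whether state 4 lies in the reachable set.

Answer: REACHABLE

Analysis:
Guard filter leaves 19 enabled edge(s).
L0 = {0}
L1 = {4,6}  now seen {0,4,6}
R = {0,4,6}
witness 4: d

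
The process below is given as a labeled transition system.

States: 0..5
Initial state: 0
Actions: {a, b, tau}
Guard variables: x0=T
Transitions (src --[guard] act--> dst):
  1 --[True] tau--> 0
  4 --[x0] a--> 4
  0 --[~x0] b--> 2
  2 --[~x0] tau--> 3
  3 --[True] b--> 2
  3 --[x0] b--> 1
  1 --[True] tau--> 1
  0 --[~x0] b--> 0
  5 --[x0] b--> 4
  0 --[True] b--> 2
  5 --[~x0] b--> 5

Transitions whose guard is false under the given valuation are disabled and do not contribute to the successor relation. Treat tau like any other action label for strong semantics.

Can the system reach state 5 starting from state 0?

Answer: UNREACHABLE

Working:
After dropping false guards: 7 live edges.
Layer 0: {0}
Layer 1: {2}  total {0,2}
Reach set: {0,2}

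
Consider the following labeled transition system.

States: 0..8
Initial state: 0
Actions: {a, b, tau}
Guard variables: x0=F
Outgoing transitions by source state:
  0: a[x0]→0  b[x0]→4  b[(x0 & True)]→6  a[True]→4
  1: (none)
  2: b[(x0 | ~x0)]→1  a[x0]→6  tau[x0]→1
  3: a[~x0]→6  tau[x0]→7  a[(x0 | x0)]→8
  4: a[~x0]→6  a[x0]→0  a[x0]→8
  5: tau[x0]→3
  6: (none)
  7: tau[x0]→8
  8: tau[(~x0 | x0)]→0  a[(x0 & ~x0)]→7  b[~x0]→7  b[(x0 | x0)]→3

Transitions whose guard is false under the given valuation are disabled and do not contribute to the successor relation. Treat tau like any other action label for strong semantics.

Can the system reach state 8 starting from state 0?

After dropping false guards: 6 live edges.
Layer 0: {0}
Layer 1: {4}  total {0,4}
Layer 2: {6}  total {0,4,6}
Reach set: {0,4,6}

Answer: UNREACHABLE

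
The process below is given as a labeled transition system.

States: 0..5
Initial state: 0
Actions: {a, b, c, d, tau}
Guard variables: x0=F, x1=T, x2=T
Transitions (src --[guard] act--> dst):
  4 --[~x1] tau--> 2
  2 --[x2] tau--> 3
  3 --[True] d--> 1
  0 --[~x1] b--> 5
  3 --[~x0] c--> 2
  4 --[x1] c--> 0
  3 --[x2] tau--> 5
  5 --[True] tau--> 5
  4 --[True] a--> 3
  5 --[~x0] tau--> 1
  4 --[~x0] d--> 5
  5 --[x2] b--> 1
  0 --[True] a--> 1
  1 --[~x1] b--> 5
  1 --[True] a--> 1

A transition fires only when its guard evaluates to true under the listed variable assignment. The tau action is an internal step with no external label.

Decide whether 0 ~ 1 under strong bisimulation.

Bisimulation quotient by refinement:
  round 0: {{0,1,2,3,4,5}}
  round 1: {{0,1},{2},{3},{4},{5}}
stable after 2 split(s): 5 block(s)
[0]={0,1}  [1]={0,1}

Answer: BISIMILAR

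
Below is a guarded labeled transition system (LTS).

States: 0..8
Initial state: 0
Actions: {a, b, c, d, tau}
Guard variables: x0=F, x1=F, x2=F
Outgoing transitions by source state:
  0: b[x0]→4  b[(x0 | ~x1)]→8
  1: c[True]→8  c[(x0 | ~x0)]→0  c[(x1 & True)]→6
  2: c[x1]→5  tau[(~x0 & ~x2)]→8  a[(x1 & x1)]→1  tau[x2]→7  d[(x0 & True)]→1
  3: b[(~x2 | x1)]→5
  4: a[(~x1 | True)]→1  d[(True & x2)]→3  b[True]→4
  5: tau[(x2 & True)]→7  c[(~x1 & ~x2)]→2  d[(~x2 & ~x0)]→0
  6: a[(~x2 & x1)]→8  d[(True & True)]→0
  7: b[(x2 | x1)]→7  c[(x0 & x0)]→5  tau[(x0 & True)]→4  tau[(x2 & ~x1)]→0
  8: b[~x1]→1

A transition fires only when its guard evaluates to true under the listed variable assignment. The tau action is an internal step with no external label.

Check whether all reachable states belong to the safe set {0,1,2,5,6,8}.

Answer: INVARIANT HOLDS

Trace:
Safe = {0,1,2,5,6,8}
R = {0,1,8}
  0: ✓
  1: ✓
  8: ✓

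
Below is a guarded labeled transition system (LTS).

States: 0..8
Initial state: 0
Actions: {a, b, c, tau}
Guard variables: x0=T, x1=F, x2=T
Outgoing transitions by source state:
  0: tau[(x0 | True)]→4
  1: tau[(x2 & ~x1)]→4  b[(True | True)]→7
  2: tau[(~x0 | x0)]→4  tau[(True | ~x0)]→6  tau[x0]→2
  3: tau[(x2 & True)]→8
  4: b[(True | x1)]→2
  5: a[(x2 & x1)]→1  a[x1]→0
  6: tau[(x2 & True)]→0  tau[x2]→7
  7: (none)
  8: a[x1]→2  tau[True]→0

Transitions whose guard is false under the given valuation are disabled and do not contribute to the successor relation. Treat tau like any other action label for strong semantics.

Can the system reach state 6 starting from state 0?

Guard filter leaves 11 enabled edge(s).
L0 = {0}
L1 = {4}  total {0,4}
L2 = {2}  total {0,2,4}
L3 = {6}  total {0,2,4,6}
L4 = {7}  total {0,2,4,6,7}
R = {0,2,4,6,7}
witness 6: tau·b·tau

Answer: REACHABLE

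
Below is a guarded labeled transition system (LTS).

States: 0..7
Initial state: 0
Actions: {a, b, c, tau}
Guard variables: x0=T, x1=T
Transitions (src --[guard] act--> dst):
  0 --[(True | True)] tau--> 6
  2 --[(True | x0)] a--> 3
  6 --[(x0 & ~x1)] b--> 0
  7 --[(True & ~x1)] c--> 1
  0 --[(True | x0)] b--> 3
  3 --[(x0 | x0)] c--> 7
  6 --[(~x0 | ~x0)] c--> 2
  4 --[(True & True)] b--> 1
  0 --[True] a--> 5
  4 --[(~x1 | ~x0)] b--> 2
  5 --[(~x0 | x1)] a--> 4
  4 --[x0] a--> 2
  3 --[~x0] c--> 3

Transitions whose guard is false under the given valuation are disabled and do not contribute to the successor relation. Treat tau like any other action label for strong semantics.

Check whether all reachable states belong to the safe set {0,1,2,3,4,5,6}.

Answer: INVARIANT VIOLATED at state 7

Analysis:
Allowed set {0,1,2,3,4,5,6}
Reachable = {0,1,2,3,4,5,6,7}
  0: ✓
  1: ✓
  2: ✓
  3: ✓
  4: ✓
  5: ✓
  6: ✓
  7: outside
counterexample path to 7: b·c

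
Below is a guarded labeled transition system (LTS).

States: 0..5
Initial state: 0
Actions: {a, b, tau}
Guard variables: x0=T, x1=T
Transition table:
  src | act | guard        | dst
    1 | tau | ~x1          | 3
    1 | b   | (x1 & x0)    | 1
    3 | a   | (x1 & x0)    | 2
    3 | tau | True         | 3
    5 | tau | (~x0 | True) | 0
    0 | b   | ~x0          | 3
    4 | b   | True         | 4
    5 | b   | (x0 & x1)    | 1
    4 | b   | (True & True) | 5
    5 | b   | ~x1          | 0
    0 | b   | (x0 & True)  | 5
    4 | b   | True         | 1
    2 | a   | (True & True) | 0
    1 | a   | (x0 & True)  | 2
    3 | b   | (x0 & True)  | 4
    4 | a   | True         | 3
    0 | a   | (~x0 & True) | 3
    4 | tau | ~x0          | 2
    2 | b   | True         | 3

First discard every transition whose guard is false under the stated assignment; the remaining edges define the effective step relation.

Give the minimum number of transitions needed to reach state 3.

Answer: 4

Working:
Breadth-first toward 3:
  L0 = {0}
  L1 = {5}
  L2 = {1}
  L3 = {2}
  L4 = {3}
first hit 3 at d=4 via b·b·a·b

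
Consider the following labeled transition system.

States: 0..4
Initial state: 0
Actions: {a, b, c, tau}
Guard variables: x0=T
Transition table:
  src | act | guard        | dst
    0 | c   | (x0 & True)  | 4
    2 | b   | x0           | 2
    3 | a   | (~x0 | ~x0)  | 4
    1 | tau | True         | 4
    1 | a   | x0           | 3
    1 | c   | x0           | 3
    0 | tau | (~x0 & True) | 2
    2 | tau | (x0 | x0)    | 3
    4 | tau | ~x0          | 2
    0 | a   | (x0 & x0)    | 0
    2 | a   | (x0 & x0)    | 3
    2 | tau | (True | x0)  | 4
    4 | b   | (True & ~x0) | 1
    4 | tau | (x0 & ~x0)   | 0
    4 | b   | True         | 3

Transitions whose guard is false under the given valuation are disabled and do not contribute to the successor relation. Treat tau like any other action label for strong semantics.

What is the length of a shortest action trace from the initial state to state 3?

Answer: 2

Working:
Layered search for 3:
  Layer 0: {0}
  Layer 1: {4}
  Layer 2: {3}
first hit 3 at d=2 via c·b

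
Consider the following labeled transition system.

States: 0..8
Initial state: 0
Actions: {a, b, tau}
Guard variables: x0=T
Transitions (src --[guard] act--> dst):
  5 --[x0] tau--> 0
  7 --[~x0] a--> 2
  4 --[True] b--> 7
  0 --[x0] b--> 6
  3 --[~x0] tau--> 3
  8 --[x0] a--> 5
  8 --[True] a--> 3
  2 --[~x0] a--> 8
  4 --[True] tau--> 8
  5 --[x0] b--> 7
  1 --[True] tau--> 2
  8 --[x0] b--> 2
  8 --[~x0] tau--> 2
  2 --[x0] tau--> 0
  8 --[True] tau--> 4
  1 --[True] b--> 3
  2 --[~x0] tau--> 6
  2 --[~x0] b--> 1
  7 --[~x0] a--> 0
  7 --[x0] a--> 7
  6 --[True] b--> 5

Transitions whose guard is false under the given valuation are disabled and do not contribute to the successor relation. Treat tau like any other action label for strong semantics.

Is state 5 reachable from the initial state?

After dropping false guards: 14 live edges.
depth 0: {0}
depth 1: {6}  total {0,6}
depth 2: {5}  total {0,5,6}
depth 3: {7}  total {0,5,6,7}
Reachable = {0,5,6,7}
Path to 5: b·b

Answer: REACHABLE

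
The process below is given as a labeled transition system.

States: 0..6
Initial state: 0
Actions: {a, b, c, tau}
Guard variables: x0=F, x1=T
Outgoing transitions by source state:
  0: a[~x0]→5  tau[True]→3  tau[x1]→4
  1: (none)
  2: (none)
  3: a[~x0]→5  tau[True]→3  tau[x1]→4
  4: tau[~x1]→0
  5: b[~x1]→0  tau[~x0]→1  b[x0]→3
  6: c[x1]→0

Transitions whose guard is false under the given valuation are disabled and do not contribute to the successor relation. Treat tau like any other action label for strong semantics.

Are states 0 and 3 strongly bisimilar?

Compute ~ classes (split until stable):
  P[0] = {{0,1,2,3,4,5,6}}
  P[1] = {{0,3},{1,2,4},{5},{6}}
Fixed point at round 2; 4 class(es).
[0]={0,3}  [3]={0,3}

Answer: BISIMILAR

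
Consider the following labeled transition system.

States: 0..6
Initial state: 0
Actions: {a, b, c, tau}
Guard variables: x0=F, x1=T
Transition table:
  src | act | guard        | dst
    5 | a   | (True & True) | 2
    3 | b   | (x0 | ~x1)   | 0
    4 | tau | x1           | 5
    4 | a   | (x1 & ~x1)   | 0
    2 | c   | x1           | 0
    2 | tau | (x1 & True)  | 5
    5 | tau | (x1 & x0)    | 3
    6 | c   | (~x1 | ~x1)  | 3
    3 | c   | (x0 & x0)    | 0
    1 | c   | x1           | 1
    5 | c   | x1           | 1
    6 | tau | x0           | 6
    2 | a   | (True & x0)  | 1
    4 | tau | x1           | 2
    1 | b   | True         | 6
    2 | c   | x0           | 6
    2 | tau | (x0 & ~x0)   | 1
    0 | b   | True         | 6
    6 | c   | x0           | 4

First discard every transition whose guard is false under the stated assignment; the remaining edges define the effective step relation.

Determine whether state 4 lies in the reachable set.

Guard filter leaves 9 enabled edge(s).
depth 0: {0}
depth 1: {6}  cumulative {0,6}
R = {0,6}

Answer: UNREACHABLE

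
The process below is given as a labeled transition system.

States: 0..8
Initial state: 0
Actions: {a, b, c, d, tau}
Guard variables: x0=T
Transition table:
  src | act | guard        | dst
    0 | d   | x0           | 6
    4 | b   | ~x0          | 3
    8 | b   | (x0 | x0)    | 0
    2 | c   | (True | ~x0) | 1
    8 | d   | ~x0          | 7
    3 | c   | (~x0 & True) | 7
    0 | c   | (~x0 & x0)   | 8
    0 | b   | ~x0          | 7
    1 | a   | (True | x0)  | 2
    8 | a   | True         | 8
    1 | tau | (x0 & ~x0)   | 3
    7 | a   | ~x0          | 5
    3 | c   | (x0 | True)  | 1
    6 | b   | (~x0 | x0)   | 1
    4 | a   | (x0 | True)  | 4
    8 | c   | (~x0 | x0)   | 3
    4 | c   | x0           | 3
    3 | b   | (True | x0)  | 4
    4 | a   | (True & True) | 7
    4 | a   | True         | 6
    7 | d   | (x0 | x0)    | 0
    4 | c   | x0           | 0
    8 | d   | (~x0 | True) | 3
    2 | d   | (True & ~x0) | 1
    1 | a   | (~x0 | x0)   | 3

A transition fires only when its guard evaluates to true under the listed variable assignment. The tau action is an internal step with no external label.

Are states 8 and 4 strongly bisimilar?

Bisimulation quotient by refinement:
  round 0: {{0,1,2,3,4,5,6,7,8}}
  round 1: {{0,7},{1},{2},{3},{4},{5},{6},{8}}
  round 2: {{0},{1},{2},{3},{4},{5},{6},{7},{8}}
stable after 3 split(s): 9 block(s)
class of 8: {8}; class of 4: {4}

Answer: NOT BISIMILAR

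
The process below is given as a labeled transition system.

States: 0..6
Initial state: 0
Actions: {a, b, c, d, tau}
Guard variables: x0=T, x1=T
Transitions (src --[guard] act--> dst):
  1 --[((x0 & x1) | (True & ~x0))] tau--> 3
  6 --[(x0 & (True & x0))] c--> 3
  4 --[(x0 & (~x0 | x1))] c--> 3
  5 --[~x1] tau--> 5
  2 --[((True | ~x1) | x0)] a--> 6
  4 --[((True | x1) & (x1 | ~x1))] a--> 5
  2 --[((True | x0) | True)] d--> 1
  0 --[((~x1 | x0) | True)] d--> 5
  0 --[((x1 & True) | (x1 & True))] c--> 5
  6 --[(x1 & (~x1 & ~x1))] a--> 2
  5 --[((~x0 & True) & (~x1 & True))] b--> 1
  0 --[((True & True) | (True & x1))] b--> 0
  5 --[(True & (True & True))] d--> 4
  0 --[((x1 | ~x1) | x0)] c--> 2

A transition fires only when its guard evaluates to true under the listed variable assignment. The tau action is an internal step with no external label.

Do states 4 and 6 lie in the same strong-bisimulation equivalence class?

Answer: NOT BISIMILAR

Trace:
Refine partition for ~:
  round 0: {{0,1,2,3,4,5,6}}
  round 1: {{0},{1},{2},{3},{4},{5},{6}}
7 equivalence class(es) (converged in 2)
[4]={4}  [6]={6}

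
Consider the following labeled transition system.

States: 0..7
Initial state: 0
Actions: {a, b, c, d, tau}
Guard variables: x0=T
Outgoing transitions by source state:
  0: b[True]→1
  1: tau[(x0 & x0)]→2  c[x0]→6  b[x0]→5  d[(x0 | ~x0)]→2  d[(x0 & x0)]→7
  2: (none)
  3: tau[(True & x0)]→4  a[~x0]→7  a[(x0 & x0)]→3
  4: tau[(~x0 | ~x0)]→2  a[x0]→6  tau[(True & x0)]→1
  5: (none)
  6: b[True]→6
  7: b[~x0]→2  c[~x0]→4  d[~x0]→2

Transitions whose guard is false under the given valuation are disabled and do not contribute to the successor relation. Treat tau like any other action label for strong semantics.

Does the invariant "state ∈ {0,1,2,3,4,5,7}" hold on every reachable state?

Safe = {0,1,2,3,4,5,7}
Reach set: {0,1,2,5,6,7}
  0: safe
  1: safe
  2: safe
  5: safe
  6: ✗ unsafe
  7: safe
witness against invariant: b·c → 6

Answer: INVARIANT VIOLATED at state 6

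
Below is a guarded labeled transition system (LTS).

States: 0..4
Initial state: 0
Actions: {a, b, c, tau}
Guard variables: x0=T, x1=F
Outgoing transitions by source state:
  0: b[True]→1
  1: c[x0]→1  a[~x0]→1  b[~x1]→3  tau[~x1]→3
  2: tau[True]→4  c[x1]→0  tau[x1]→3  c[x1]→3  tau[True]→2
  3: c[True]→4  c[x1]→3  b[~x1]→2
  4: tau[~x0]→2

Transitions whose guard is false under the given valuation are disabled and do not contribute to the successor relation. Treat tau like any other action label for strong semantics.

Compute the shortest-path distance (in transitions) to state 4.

BFS to 4:
  Layer 0: {0}
  Layer 1: {1}
  Layer 2: {3}
  Layer 3: {2,4}
depth(4)=3, e.g. b·b·c

Answer: 3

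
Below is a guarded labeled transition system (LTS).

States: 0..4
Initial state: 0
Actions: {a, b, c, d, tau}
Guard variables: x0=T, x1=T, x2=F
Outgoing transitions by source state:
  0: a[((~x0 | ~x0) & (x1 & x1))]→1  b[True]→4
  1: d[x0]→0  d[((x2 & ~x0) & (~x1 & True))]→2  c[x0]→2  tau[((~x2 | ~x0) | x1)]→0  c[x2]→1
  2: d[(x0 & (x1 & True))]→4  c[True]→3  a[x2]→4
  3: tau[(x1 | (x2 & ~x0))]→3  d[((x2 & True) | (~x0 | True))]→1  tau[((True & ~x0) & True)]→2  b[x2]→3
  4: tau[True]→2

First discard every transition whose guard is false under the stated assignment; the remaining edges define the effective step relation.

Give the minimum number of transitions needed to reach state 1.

Answer: 4

Analysis:
Layered search for 1:
  L0 = {0}
  L1 = {4}
  L2 = {2}
  L3 = {3}
  L4 = {1}
first hit 1 at d=4 via b·tau·c·d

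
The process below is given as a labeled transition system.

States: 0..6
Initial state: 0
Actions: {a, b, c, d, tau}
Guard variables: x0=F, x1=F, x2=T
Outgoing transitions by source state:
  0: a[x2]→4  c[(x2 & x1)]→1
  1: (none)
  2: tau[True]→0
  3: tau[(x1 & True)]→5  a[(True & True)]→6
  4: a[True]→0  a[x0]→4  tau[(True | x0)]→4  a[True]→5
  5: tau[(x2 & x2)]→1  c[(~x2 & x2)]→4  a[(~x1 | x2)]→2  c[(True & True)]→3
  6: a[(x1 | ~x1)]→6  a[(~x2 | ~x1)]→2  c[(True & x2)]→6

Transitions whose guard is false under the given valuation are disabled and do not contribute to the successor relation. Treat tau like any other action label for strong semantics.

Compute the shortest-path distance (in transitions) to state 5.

Answer: 2

Analysis:
BFS to 5:
  Layer 0: {0}
  Layer 1: {4}
  Layer 2: {5}
5 enters at depth 2; path a·a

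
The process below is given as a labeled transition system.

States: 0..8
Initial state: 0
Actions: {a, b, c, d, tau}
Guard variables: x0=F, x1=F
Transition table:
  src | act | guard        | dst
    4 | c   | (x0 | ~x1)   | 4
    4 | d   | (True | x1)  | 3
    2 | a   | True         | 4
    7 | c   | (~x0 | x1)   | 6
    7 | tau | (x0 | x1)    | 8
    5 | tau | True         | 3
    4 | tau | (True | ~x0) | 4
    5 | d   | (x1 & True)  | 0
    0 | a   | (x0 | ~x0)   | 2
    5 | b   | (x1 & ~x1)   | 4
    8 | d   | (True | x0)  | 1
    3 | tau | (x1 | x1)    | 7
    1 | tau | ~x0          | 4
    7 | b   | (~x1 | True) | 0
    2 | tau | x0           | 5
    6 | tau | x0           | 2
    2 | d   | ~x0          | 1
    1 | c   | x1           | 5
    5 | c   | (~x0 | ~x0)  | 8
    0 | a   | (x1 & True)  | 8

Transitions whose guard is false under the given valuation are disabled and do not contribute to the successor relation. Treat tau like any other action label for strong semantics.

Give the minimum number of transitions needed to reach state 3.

BFS to 3:
  Layer 0: {0}
  Layer 1: {2}
  Layer 2: {1,4}
  Layer 3: {3}
first hit 3 at d=3 via a·a·d

Answer: 3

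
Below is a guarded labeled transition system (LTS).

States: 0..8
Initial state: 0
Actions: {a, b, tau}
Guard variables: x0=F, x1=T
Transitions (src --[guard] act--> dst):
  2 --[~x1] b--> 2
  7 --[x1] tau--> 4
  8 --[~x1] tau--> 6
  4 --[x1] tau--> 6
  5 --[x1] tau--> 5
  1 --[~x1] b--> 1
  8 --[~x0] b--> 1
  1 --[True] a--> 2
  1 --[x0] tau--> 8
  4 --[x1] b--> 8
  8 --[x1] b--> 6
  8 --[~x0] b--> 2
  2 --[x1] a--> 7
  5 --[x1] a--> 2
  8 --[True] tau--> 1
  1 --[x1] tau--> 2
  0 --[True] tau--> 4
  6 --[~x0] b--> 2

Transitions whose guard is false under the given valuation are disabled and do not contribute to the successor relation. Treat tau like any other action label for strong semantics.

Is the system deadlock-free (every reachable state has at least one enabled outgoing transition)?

Answer: DEADLOCK-FREE

Working:
Reach set: {0,1,2,4,6,7,8}
  0: tau→4  [1 out]
  1: a→2  tau→2  [2 out]
  2: a→7  [1 out]
  4: b→8  tau→6  [2 out]
  6: b→2  [1 out]
  7: tau→4  [1 out]
  8: b→1  b→2  b→6  tau→1  [4 out]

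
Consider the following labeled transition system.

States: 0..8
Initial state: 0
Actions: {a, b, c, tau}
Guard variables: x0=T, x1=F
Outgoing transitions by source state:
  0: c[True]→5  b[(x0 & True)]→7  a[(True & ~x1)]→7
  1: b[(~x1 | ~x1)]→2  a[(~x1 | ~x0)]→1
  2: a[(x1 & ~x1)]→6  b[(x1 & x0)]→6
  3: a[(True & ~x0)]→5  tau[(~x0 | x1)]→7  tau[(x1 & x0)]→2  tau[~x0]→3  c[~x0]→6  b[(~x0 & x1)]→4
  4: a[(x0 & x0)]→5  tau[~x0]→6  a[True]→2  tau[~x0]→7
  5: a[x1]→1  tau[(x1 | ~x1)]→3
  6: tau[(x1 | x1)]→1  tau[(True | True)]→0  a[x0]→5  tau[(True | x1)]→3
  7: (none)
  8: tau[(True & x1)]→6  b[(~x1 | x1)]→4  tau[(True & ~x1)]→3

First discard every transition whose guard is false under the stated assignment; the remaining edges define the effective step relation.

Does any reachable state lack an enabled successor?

Answer: DEADLOCK at state 3

Analysis:
R = {0,3,5,7}
  0: a→7  b→7  c→5  [deg 3]
  3: ∅  [deadlock]
  5: tau→3  [deg 1]
  7: ∅  [deadlock]
witness 3: c·tau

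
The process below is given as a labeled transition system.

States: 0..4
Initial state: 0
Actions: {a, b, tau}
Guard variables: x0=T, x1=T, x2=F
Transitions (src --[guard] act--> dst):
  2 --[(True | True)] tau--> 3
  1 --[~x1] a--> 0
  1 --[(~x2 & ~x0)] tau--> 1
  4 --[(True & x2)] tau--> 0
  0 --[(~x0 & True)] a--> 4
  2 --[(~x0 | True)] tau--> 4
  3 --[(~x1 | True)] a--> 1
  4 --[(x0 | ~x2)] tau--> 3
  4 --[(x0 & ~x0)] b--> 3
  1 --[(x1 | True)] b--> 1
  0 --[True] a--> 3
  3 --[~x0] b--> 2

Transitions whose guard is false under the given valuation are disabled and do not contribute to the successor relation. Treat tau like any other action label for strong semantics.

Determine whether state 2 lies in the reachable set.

Guard filter leaves 6 enabled edge(s).
depth 0: {0}
depth 1: {3}  now seen {0,3}
depth 2: {1}  now seen {0,1,3}
R = {0,1,3}

Answer: UNREACHABLE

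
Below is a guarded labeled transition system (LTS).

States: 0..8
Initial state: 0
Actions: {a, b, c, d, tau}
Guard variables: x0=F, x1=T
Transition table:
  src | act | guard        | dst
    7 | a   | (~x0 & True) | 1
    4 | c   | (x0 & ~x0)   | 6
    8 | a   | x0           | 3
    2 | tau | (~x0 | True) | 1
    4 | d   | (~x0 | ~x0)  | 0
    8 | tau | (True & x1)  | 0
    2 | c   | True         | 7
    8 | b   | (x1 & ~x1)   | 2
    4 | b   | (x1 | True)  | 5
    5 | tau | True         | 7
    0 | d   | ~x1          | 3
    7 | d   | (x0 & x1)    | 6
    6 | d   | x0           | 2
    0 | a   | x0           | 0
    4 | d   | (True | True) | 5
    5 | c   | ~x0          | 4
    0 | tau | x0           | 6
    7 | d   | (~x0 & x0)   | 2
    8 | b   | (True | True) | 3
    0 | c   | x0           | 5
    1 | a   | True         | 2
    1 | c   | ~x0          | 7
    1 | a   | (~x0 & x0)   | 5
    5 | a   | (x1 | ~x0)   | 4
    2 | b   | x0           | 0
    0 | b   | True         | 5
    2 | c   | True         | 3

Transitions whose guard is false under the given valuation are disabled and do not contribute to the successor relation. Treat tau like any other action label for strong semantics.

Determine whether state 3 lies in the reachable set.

Answer: REACHABLE

Analysis:
After dropping false guards: 15 live edges.
L0 = {0}
L1 = {5}  total {0,5}
L2 = {4,7}  total {0,4,5,7}
L3 = {1}  total {0,1,4,5,7}
L4 = {2}  total {0,1,2,4,5,7}
L5 = {3}  total {0,1,2,3,4,5,7}
R = {0,1,2,3,4,5,7}
Path to 3: b·tau·a·a·c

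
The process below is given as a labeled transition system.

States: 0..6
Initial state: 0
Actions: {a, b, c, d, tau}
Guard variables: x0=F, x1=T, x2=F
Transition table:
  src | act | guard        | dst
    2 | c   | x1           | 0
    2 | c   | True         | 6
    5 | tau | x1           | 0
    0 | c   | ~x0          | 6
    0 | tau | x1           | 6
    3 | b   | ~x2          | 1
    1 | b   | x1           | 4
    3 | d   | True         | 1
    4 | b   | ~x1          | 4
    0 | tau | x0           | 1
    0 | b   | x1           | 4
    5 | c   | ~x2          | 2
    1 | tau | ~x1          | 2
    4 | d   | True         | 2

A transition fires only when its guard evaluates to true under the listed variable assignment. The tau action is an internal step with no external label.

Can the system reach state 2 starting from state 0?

Answer: REACHABLE

Working:
After dropping false guards: 11 live edges.
L0 = {0}
L1 = {4,6}  now seen {0,4,6}
L2 = {2}  now seen {0,2,4,6}
Reach set: {0,2,4,6}
Path to 2: b·d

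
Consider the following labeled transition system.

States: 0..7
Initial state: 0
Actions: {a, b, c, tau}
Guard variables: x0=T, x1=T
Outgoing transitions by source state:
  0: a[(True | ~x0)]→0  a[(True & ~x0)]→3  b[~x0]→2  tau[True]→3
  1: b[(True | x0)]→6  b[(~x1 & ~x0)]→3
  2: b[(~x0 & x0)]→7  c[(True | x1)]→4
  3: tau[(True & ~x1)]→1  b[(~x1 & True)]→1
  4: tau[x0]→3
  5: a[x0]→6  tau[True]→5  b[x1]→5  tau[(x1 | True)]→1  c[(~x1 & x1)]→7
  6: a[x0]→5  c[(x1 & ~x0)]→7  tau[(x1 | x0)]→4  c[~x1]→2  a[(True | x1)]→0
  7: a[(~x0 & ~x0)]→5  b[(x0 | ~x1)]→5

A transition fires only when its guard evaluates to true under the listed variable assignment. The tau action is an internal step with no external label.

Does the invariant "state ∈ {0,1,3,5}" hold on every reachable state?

Answer: INVARIANT HOLDS

Analysis:
Allowed set {0,1,3,5}
R = {0,3}
  0: ✓
  3: ✓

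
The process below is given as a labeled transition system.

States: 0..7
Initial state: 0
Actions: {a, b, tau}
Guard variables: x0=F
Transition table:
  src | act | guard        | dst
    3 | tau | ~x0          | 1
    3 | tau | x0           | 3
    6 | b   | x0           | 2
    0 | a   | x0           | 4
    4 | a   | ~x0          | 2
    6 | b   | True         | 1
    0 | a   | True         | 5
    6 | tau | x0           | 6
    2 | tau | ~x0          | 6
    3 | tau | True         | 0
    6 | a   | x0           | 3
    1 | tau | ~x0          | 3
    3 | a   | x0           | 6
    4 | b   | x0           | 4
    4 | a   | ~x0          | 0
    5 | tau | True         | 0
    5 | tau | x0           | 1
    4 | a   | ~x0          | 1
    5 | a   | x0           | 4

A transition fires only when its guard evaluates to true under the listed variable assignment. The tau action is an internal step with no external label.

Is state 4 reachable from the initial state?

Answer: UNREACHABLE

Trace:
After dropping false guards: 10 live edges.
L0 = {0}
L1 = {5}  now seen {0,5}
R = {0,5}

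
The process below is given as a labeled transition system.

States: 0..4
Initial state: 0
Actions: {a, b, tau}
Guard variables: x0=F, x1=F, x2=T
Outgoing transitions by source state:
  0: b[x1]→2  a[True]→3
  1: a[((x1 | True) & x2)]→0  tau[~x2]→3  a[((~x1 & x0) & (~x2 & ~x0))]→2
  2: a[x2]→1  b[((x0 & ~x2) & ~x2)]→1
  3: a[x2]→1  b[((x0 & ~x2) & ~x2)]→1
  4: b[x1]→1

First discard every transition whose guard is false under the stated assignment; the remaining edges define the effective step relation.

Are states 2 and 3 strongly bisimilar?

Answer: BISIMILAR

Trace:
Compute ~ classes (split until stable):
  P[0] = {{0,1,2,3,4}}
  P[1] = {{0,1,2,3},{4}}
stable after 2 split(s): 2 block(s)
[2]={0,1,2,3}  [3]={0,1,2,3}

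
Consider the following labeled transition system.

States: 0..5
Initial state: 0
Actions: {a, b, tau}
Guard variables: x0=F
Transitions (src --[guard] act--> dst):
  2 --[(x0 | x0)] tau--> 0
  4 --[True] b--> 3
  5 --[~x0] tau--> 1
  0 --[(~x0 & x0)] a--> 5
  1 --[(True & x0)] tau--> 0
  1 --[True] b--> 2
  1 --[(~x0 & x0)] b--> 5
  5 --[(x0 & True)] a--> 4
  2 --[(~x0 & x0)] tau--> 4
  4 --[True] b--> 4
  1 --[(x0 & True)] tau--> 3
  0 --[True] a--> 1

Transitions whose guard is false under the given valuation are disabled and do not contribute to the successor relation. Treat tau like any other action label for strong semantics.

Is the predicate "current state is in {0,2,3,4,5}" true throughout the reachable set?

Answer: INVARIANT VIOLATED at state 1

Working:
Safe = {0,2,3,4,5}
Reachable = {0,1,2}
  0: ✓
  1: outside
  2: ✓
witness against invariant: a → 1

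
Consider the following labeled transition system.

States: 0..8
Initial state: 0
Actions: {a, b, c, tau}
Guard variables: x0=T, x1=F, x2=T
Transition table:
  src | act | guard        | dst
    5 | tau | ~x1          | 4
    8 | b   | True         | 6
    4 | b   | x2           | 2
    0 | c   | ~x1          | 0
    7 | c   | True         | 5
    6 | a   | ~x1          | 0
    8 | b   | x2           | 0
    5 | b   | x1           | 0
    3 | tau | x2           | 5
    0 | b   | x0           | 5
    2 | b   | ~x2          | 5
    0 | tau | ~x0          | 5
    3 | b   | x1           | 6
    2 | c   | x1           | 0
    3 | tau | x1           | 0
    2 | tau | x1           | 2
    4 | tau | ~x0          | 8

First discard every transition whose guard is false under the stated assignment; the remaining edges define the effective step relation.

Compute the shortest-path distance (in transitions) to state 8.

Layered search for 8:
  depth 0: {0}
  depth 1: {5}
  depth 2: {4}
  depth 3: {2}
8 never appears.

Answer: UNREACHABLE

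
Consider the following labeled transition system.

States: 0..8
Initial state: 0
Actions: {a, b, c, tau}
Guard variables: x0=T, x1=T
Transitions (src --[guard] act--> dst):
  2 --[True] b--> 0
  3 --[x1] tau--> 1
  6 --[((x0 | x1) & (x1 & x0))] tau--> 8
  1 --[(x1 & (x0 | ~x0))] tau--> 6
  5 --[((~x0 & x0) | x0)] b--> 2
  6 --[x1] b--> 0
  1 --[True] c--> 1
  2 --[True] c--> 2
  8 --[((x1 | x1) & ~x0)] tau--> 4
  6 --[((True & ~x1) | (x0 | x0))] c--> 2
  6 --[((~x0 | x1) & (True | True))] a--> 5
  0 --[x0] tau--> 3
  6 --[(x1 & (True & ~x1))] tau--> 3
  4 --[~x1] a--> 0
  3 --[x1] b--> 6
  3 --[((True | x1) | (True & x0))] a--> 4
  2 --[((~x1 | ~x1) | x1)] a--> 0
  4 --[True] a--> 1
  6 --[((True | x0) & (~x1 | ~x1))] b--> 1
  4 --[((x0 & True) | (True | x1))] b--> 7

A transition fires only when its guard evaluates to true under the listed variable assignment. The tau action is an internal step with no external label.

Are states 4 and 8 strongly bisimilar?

Answer: NOT BISIMILAR

Analysis:
Refine partition for ~:
  round 0: {{0,1,2,3,4,5,6,7,8}}
  round 1: {{0},{1},{2},{3},{4},{5},{6},{7,8}}
Fixed point at round 2; 8 class(es).
4∈{4}, 8∈{7,8}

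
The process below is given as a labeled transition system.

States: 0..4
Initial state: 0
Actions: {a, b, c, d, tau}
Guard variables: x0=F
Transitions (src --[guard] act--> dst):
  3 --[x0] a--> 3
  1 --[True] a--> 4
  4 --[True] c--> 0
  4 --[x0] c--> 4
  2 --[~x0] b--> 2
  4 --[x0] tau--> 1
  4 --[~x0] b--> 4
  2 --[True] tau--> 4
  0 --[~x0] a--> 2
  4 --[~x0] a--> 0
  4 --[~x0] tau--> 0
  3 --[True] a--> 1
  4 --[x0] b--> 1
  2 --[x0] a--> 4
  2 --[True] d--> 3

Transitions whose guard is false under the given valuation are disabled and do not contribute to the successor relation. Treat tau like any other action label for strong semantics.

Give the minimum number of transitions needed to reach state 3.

Answer: 2

Trace:
Breadth-first toward 3:
  Layer 0: {0}
  Layer 1: {2}
  Layer 2: {3,4}
first hit 3 at d=2 via a·d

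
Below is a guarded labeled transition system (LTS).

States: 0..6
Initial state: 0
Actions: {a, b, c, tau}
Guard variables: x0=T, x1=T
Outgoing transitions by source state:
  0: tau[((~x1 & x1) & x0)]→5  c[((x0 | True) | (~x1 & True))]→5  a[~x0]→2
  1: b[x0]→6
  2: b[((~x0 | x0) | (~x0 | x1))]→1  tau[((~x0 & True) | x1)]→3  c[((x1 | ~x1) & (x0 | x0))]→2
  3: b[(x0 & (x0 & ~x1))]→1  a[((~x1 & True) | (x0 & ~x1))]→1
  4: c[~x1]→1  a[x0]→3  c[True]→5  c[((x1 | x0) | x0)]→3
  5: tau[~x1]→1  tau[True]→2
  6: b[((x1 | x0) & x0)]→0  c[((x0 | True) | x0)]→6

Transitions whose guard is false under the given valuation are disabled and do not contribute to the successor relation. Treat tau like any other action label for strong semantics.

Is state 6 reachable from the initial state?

Answer: REACHABLE

Working:
After dropping false guards: 11 live edges.
Layer 0: {0}
Layer 1: {5}  cumulative {0,5}
Layer 2: {2}  cumulative {0,2,5}
Layer 3: {1,3}  cumulative {0,1,2,3,5}
Layer 4: {6}  cumulative {0,1,2,3,5,6}
Reachable = {0,1,2,3,5,6}
witness 6: c·tau·b·b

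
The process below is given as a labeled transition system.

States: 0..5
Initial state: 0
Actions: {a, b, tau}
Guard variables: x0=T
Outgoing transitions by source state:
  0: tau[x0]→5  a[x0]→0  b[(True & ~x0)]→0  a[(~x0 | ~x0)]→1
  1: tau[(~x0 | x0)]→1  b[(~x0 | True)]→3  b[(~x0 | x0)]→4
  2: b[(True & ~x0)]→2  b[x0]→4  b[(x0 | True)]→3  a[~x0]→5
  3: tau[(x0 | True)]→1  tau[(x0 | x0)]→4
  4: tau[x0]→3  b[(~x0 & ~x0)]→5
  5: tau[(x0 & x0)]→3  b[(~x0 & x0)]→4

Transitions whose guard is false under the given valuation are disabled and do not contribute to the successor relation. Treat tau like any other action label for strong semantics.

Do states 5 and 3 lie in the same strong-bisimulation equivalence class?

Refine partition for ~:
  round 0: {{0,1,2,3,4,5}}
  round 1: {{0},{1},{2},{3,4,5}}
  round 2: {{0},{1},{2},{3},{4,5}}
5 equivalence class(es) (converged in 3)
[5]={4,5}  [3]={3}

Answer: NOT BISIMILAR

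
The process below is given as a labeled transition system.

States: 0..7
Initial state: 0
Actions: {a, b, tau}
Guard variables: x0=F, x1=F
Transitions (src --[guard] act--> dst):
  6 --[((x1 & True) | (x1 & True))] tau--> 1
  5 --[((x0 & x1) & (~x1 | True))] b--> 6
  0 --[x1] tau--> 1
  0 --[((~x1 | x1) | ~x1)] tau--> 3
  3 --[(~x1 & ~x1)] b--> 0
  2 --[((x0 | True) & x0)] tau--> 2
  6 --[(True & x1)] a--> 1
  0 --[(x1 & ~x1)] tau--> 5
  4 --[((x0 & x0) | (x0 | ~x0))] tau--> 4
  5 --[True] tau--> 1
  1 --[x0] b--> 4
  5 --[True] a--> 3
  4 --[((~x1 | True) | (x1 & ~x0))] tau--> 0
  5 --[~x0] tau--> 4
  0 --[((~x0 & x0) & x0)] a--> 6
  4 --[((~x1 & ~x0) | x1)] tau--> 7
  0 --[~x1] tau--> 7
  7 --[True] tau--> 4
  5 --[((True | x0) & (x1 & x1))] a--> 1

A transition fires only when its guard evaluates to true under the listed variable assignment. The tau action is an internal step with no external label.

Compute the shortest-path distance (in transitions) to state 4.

Answer: 2

Analysis:
Layered search for 4:
  Layer 0: {0}
  Layer 1: {3,7}
  Layer 2: {4}
first hit 4 at d=2 via tau·tau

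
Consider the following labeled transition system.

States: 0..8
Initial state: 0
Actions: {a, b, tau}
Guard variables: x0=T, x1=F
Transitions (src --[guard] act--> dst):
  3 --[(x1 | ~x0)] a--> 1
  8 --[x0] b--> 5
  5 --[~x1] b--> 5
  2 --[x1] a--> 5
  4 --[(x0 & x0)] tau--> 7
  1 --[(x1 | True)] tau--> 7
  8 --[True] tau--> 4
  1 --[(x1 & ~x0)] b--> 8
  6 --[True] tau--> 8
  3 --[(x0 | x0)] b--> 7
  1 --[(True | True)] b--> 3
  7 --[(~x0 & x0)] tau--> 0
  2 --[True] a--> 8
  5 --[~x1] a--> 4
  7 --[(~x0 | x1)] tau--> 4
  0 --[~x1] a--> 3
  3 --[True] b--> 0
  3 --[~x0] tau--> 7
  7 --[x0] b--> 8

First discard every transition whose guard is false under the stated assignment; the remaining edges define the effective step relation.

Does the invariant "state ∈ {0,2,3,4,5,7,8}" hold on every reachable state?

Answer: INVARIANT HOLDS

Trace:
Inv-set: {0,2,3,4,5,7,8}
R = {0,3,4,5,7,8}
  0: ✓
  3: ✓
  4: ✓
  5: ✓
  7: ✓
  8: ✓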